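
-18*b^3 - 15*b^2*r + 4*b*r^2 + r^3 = (-3*b + r)*(b + r)*(6*b + r)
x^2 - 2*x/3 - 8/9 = (x - 4/3)*(x + 2/3)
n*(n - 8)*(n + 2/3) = n^3 - 22*n^2/3 - 16*n/3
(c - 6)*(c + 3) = c^2 - 3*c - 18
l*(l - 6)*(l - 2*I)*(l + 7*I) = l^4 - 6*l^3 + 5*I*l^3 + 14*l^2 - 30*I*l^2 - 84*l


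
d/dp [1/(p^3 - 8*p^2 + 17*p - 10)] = (-3*p^2 + 16*p - 17)/(p^3 - 8*p^2 + 17*p - 10)^2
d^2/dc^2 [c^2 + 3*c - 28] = 2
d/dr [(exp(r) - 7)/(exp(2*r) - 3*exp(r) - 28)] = -exp(r)/(exp(2*r) + 8*exp(r) + 16)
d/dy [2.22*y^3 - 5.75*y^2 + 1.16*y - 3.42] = 6.66*y^2 - 11.5*y + 1.16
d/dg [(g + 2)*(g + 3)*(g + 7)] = 3*g^2 + 24*g + 41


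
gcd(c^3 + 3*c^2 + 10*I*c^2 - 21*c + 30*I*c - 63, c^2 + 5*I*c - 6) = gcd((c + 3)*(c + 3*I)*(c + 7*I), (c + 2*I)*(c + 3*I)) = c + 3*I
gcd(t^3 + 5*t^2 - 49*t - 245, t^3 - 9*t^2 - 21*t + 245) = t^2 - 2*t - 35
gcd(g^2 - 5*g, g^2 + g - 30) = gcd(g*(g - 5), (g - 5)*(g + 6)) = g - 5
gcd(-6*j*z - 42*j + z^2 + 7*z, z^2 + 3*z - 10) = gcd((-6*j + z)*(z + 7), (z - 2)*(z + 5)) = 1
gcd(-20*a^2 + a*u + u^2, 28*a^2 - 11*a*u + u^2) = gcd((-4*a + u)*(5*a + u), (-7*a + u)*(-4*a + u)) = -4*a + u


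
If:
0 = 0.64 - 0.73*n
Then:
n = 0.88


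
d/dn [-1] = 0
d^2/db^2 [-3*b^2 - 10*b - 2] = -6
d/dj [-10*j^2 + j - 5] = 1 - 20*j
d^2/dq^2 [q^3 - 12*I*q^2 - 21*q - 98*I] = 6*q - 24*I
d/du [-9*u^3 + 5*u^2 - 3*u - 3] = -27*u^2 + 10*u - 3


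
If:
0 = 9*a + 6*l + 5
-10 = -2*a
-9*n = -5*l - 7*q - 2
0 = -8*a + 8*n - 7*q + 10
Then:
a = 5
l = -25/3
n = -209/3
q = -1762/21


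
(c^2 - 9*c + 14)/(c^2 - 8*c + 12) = (c - 7)/(c - 6)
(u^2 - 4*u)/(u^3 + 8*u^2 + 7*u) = (u - 4)/(u^2 + 8*u + 7)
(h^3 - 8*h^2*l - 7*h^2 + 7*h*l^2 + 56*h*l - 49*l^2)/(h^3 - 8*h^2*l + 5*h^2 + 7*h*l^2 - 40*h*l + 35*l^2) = (h - 7)/(h + 5)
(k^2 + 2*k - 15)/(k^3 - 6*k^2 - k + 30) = (k + 5)/(k^2 - 3*k - 10)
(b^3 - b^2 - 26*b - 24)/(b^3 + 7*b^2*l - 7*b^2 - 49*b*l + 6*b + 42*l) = (b^2 + 5*b + 4)/(b^2 + 7*b*l - b - 7*l)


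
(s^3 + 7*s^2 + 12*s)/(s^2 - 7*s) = (s^2 + 7*s + 12)/(s - 7)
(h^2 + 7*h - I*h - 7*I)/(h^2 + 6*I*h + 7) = (h + 7)/(h + 7*I)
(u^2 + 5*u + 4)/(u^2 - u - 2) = (u + 4)/(u - 2)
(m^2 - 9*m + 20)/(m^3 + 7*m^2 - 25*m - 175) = (m - 4)/(m^2 + 12*m + 35)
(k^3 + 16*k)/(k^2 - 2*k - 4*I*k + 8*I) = k*(k + 4*I)/(k - 2)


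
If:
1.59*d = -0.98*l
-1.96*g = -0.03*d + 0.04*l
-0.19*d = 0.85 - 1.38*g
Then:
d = -6.90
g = -0.33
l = 11.20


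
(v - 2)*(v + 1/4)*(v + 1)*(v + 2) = v^4 + 5*v^3/4 - 15*v^2/4 - 5*v - 1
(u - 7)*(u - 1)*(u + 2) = u^3 - 6*u^2 - 9*u + 14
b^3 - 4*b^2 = b^2*(b - 4)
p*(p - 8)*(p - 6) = p^3 - 14*p^2 + 48*p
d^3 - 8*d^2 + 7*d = d*(d - 7)*(d - 1)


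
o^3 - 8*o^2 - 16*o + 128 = (o - 8)*(o - 4)*(o + 4)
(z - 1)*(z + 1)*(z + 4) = z^3 + 4*z^2 - z - 4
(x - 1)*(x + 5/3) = x^2 + 2*x/3 - 5/3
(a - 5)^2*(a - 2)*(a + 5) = a^4 - 7*a^3 - 15*a^2 + 175*a - 250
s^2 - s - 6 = (s - 3)*(s + 2)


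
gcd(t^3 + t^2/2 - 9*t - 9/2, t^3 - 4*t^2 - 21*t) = t + 3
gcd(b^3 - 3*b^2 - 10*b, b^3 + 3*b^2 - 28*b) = b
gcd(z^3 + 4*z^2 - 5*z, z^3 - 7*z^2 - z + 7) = z - 1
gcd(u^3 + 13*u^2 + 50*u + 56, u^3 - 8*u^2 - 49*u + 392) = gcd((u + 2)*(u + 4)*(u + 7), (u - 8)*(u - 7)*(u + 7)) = u + 7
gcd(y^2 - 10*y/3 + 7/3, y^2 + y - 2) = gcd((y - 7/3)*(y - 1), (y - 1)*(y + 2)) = y - 1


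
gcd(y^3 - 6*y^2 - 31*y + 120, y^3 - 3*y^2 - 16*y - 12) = 1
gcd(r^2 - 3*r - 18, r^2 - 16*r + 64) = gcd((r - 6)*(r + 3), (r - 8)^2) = 1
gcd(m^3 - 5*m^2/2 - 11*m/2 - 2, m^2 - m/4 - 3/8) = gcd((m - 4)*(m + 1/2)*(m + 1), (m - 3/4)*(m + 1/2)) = m + 1/2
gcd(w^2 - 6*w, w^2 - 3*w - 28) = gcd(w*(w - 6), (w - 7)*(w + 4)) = 1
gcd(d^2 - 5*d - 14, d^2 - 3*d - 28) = d - 7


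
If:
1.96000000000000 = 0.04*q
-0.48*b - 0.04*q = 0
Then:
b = -4.08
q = 49.00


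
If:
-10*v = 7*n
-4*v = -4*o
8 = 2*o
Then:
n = -40/7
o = 4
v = 4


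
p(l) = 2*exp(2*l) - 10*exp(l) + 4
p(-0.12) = -3.30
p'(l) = 4*exp(2*l) - 10*exp(l)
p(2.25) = 89.16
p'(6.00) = 646984.88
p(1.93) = 30.04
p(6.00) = 321479.29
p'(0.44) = -5.88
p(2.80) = 380.41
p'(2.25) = 265.19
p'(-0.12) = -5.72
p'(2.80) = 917.26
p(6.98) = 2300153.81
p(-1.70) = 2.24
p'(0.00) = -6.00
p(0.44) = -6.71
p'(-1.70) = -1.69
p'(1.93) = 120.97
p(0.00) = -4.00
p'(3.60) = 4991.74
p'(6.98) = 4611048.80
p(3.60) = 2316.88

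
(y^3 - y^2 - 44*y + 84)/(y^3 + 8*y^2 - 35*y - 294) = (y - 2)/(y + 7)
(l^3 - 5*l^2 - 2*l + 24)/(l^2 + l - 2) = (l^2 - 7*l + 12)/(l - 1)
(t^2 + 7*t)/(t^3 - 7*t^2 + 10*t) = (t + 7)/(t^2 - 7*t + 10)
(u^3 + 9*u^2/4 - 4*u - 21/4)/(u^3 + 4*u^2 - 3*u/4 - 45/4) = (4*u^2 - 3*u - 7)/(4*u^2 + 4*u - 15)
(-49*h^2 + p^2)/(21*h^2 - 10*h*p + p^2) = (7*h + p)/(-3*h + p)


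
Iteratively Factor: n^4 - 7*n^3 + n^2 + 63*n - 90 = (n - 5)*(n^3 - 2*n^2 - 9*n + 18) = (n - 5)*(n + 3)*(n^2 - 5*n + 6) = (n - 5)*(n - 3)*(n + 3)*(n - 2)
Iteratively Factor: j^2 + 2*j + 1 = (j + 1)*(j + 1)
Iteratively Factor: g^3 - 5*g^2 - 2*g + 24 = (g - 3)*(g^2 - 2*g - 8) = (g - 3)*(g + 2)*(g - 4)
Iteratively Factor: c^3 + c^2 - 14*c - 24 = (c + 3)*(c^2 - 2*c - 8) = (c + 2)*(c + 3)*(c - 4)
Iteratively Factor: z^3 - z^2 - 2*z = (z - 2)*(z^2 + z) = (z - 2)*(z + 1)*(z)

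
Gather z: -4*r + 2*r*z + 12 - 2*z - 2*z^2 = -4*r - 2*z^2 + z*(2*r - 2) + 12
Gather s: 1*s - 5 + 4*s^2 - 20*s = 4*s^2 - 19*s - 5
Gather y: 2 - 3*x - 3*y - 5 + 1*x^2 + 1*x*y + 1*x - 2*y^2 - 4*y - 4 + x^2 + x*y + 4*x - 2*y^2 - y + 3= 2*x^2 + 2*x - 4*y^2 + y*(2*x - 8) - 4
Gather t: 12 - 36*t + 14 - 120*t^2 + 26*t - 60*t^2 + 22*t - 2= -180*t^2 + 12*t + 24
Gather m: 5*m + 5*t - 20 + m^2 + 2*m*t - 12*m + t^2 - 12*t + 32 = m^2 + m*(2*t - 7) + t^2 - 7*t + 12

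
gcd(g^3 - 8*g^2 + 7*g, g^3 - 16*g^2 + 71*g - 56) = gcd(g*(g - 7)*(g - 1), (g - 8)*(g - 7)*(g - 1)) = g^2 - 8*g + 7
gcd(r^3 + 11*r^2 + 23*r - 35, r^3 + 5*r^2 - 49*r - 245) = r^2 + 12*r + 35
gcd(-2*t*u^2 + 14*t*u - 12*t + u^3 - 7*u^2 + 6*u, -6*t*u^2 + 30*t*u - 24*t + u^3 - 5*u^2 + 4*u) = u - 1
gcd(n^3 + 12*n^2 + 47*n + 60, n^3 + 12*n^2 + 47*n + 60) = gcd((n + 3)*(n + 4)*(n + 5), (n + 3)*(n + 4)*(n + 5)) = n^3 + 12*n^2 + 47*n + 60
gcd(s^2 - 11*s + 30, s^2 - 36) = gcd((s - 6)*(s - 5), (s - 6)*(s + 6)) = s - 6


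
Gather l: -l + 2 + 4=6 - l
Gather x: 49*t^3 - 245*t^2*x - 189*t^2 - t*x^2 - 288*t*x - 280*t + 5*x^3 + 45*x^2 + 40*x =49*t^3 - 189*t^2 - 280*t + 5*x^3 + x^2*(45 - t) + x*(-245*t^2 - 288*t + 40)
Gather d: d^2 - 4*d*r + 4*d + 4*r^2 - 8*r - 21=d^2 + d*(4 - 4*r) + 4*r^2 - 8*r - 21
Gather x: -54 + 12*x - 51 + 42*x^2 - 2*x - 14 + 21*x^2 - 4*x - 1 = 63*x^2 + 6*x - 120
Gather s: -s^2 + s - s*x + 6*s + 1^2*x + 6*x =-s^2 + s*(7 - x) + 7*x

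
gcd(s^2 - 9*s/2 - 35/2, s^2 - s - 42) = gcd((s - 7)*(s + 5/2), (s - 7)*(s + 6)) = s - 7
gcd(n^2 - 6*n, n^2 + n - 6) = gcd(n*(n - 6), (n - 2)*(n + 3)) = 1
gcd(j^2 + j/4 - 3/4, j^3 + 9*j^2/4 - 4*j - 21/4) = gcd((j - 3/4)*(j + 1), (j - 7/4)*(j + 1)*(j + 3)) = j + 1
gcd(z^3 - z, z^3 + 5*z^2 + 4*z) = z^2 + z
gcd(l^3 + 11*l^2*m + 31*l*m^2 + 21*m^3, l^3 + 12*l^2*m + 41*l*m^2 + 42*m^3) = l^2 + 10*l*m + 21*m^2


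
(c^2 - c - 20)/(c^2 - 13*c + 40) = (c + 4)/(c - 8)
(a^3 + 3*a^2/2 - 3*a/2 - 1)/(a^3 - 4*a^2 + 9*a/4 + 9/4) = 2*(a^2 + a - 2)/(2*a^2 - 9*a + 9)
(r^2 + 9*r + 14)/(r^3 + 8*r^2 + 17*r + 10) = (r + 7)/(r^2 + 6*r + 5)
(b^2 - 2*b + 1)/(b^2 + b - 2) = (b - 1)/(b + 2)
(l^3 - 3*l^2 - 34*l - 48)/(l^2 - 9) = (l^2 - 6*l - 16)/(l - 3)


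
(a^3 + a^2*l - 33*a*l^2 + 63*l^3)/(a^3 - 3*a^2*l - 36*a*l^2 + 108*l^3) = (a^2 + 4*a*l - 21*l^2)/(a^2 - 36*l^2)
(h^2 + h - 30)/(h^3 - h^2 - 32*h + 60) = 1/(h - 2)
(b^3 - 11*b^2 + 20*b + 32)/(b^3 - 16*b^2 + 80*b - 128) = (b + 1)/(b - 4)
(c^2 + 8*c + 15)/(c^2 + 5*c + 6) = (c + 5)/(c + 2)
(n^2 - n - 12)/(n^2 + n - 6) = (n - 4)/(n - 2)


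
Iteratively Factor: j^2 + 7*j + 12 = (j + 3)*(j + 4)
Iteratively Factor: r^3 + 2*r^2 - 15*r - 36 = (r + 3)*(r^2 - r - 12) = (r + 3)^2*(r - 4)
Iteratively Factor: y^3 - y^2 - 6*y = (y - 3)*(y^2 + 2*y) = (y - 3)*(y + 2)*(y)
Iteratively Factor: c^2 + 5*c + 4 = (c + 4)*(c + 1)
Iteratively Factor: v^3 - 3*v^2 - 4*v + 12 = (v - 3)*(v^2 - 4) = (v - 3)*(v - 2)*(v + 2)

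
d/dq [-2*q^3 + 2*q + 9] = 2 - 6*q^2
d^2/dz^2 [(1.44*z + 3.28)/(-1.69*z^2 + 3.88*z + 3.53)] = ((1.44*z + 3.28)*(3.38*z - 3.88)*(6.76*z - 7.76) + (14.6016*z - 0.0879999999999992)*(-1.69*z^2 + 3.88*z + 3.53))/(-1.69*z^2 + 3.88*z + 3.53)^3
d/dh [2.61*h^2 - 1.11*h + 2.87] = 5.22*h - 1.11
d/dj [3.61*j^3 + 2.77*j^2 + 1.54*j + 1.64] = 10.83*j^2 + 5.54*j + 1.54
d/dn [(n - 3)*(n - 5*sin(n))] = n + (3 - n)*(5*cos(n) - 1) - 5*sin(n)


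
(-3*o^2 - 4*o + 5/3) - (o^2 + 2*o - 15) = -4*o^2 - 6*o + 50/3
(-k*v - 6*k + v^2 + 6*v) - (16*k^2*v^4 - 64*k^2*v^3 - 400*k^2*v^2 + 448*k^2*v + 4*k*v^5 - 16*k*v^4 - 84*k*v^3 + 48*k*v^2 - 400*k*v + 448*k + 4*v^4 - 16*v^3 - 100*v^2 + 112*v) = -16*k^2*v^4 + 64*k^2*v^3 + 400*k^2*v^2 - 448*k^2*v - 4*k*v^5 + 16*k*v^4 + 84*k*v^3 - 48*k*v^2 + 399*k*v - 454*k - 4*v^4 + 16*v^3 + 101*v^2 - 106*v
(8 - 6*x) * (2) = 16 - 12*x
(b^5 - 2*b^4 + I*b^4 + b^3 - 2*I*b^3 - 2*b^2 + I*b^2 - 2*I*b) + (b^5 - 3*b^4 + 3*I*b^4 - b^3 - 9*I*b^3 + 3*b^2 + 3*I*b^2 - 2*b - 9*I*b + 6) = 2*b^5 - 5*b^4 + 4*I*b^4 - 11*I*b^3 + b^2 + 4*I*b^2 - 2*b - 11*I*b + 6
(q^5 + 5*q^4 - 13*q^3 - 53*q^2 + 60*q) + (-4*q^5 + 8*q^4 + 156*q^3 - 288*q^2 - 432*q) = -3*q^5 + 13*q^4 + 143*q^3 - 341*q^2 - 372*q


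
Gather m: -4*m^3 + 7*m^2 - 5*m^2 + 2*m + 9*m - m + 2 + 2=-4*m^3 + 2*m^2 + 10*m + 4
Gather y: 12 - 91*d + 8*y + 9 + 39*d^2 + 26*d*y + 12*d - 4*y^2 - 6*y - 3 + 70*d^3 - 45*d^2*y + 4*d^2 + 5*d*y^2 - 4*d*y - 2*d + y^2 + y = 70*d^3 + 43*d^2 - 81*d + y^2*(5*d - 3) + y*(-45*d^2 + 22*d + 3) + 18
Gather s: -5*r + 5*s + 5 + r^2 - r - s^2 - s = r^2 - 6*r - s^2 + 4*s + 5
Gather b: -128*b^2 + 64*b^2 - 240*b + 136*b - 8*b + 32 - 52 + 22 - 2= -64*b^2 - 112*b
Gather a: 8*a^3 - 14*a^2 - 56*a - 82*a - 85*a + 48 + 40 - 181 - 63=8*a^3 - 14*a^2 - 223*a - 156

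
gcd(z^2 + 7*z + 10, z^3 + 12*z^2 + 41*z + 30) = z + 5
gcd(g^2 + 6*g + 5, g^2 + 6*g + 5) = g^2 + 6*g + 5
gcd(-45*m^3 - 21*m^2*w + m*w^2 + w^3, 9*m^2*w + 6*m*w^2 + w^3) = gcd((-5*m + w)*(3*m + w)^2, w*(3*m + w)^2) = 9*m^2 + 6*m*w + w^2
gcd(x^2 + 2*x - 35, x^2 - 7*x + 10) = x - 5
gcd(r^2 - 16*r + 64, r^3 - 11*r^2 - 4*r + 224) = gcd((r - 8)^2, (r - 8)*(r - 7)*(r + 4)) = r - 8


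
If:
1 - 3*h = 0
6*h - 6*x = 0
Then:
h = 1/3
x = 1/3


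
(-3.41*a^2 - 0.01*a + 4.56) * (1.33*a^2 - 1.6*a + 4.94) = -4.5353*a^4 + 5.4427*a^3 - 10.7646*a^2 - 7.3454*a + 22.5264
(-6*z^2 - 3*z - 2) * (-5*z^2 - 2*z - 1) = 30*z^4 + 27*z^3 + 22*z^2 + 7*z + 2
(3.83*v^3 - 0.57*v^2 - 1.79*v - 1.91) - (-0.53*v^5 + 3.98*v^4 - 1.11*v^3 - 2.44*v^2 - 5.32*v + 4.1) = 0.53*v^5 - 3.98*v^4 + 4.94*v^3 + 1.87*v^2 + 3.53*v - 6.01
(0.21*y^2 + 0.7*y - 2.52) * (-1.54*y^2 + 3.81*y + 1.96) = -0.3234*y^4 - 0.2779*y^3 + 6.9594*y^2 - 8.2292*y - 4.9392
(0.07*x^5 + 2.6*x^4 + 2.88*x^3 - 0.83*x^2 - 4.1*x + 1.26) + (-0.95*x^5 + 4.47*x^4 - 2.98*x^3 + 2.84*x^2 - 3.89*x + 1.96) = -0.88*x^5 + 7.07*x^4 - 0.1*x^3 + 2.01*x^2 - 7.99*x + 3.22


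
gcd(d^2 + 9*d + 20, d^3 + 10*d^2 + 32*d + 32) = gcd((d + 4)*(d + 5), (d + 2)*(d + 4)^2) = d + 4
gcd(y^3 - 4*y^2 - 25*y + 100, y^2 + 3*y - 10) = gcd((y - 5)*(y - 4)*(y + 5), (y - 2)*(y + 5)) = y + 5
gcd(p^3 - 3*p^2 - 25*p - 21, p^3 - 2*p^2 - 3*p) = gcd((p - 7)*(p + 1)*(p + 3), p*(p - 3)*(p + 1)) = p + 1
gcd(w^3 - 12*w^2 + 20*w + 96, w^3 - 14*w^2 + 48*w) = w^2 - 14*w + 48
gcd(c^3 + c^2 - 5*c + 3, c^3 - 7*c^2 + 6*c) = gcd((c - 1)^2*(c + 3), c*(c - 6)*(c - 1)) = c - 1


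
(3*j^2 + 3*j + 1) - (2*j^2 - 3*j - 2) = j^2 + 6*j + 3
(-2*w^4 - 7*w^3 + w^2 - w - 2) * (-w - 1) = 2*w^5 + 9*w^4 + 6*w^3 + 3*w + 2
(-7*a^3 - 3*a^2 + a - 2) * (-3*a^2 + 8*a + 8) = 21*a^5 - 47*a^4 - 83*a^3 - 10*a^2 - 8*a - 16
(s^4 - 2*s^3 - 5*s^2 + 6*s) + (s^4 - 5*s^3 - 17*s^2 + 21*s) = 2*s^4 - 7*s^3 - 22*s^2 + 27*s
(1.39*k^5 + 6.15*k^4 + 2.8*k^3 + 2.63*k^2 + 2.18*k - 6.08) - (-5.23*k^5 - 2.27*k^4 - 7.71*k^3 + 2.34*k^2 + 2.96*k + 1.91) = 6.62*k^5 + 8.42*k^4 + 10.51*k^3 + 0.29*k^2 - 0.78*k - 7.99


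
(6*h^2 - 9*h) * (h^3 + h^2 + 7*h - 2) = 6*h^5 - 3*h^4 + 33*h^3 - 75*h^2 + 18*h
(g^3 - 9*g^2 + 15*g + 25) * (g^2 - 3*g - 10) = g^5 - 12*g^4 + 32*g^3 + 70*g^2 - 225*g - 250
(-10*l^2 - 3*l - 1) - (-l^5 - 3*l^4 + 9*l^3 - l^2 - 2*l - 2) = l^5 + 3*l^4 - 9*l^3 - 9*l^2 - l + 1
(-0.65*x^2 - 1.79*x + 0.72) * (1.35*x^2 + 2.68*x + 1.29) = -0.8775*x^4 - 4.1585*x^3 - 4.6637*x^2 - 0.3795*x + 0.9288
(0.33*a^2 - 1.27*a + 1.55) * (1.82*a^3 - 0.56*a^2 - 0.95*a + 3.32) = 0.6006*a^5 - 2.4962*a^4 + 3.2187*a^3 + 1.4341*a^2 - 5.6889*a + 5.146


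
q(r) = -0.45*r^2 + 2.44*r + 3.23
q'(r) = 2.44 - 0.9*r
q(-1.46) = -1.29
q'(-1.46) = 3.75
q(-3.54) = -11.05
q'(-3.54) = 5.63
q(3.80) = 6.00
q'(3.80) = -0.98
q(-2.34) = -4.94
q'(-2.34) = 4.55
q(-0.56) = 1.72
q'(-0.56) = 2.94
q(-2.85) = -7.38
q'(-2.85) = 5.00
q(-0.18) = 2.78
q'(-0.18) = 2.60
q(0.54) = 4.42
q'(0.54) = 1.95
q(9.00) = -11.26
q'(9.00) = -5.66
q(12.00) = -32.29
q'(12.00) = -8.36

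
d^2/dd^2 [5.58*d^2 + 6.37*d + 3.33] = 11.1600000000000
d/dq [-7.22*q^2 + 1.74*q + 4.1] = 1.74 - 14.44*q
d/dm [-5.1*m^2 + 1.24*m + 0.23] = 1.24 - 10.2*m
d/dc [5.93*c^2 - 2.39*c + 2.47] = 11.86*c - 2.39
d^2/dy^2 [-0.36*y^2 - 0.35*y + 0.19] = -0.720000000000000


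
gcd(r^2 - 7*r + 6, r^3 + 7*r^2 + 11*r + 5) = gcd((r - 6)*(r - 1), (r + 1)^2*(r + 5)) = 1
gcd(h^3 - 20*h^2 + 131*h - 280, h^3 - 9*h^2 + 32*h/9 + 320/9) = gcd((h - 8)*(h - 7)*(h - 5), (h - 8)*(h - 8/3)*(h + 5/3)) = h - 8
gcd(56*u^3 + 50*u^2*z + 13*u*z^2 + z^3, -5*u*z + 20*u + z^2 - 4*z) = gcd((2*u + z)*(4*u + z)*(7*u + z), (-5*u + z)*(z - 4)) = 1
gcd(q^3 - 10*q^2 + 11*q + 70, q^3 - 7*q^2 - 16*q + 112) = q - 7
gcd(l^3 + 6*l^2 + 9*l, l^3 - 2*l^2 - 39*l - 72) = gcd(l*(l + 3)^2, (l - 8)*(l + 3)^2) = l^2 + 6*l + 9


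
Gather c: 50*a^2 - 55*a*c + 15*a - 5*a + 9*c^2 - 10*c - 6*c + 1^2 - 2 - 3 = 50*a^2 + 10*a + 9*c^2 + c*(-55*a - 16) - 4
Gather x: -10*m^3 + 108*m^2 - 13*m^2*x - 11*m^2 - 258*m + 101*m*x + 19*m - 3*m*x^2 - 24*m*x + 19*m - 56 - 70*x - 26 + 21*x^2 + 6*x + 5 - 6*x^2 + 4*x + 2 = -10*m^3 + 97*m^2 - 220*m + x^2*(15 - 3*m) + x*(-13*m^2 + 77*m - 60) - 75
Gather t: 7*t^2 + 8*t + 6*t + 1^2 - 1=7*t^2 + 14*t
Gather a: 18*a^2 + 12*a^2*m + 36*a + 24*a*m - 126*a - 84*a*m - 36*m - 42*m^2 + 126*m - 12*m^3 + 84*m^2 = a^2*(12*m + 18) + a*(-60*m - 90) - 12*m^3 + 42*m^2 + 90*m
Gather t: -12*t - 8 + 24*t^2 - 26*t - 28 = 24*t^2 - 38*t - 36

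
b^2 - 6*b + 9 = (b - 3)^2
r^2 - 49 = (r - 7)*(r + 7)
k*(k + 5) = k^2 + 5*k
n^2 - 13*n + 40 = (n - 8)*(n - 5)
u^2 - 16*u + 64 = (u - 8)^2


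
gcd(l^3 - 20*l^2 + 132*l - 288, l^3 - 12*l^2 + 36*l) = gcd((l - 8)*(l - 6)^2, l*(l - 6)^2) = l^2 - 12*l + 36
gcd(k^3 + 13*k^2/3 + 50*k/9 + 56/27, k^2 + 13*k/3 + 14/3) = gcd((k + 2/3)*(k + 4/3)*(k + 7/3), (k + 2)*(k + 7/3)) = k + 7/3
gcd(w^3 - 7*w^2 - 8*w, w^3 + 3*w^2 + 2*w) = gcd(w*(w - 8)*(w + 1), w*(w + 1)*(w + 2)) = w^2 + w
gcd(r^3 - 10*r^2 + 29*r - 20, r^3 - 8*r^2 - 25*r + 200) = r - 5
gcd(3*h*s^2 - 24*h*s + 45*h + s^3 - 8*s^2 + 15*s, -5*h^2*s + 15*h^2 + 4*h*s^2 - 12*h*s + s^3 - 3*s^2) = s - 3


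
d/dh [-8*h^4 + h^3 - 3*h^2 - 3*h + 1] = -32*h^3 + 3*h^2 - 6*h - 3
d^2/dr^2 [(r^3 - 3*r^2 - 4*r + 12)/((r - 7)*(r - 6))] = 24*(7*r^3 - 102*r^2 + 444*r - 496)/(r^6 - 39*r^5 + 633*r^4 - 5473*r^3 + 26586*r^2 - 68796*r + 74088)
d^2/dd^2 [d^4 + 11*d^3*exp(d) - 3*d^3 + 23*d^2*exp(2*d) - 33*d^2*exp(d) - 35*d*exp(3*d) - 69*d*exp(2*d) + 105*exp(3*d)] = 11*d^3*exp(d) + 92*d^2*exp(2*d) + 33*d^2*exp(d) + 12*d^2 - 315*d*exp(3*d) - 92*d*exp(2*d) - 66*d*exp(d) - 18*d + 735*exp(3*d) - 230*exp(2*d) - 66*exp(d)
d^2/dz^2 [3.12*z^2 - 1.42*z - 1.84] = 6.24000000000000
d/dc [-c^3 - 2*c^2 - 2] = c*(-3*c - 4)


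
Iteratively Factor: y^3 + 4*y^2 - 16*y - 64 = (y + 4)*(y^2 - 16) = (y + 4)^2*(y - 4)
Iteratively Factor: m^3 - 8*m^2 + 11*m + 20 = (m - 5)*(m^2 - 3*m - 4) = (m - 5)*(m + 1)*(m - 4)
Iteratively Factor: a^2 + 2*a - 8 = (a + 4)*(a - 2)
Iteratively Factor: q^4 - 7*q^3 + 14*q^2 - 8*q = (q - 2)*(q^3 - 5*q^2 + 4*q) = (q - 2)*(q - 1)*(q^2 - 4*q) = (q - 4)*(q - 2)*(q - 1)*(q)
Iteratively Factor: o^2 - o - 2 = (o + 1)*(o - 2)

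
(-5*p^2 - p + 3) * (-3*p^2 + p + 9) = 15*p^4 - 2*p^3 - 55*p^2 - 6*p + 27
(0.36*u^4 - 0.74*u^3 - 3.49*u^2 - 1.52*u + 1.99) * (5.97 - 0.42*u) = -0.1512*u^5 + 2.46*u^4 - 2.952*u^3 - 20.1969*u^2 - 9.9102*u + 11.8803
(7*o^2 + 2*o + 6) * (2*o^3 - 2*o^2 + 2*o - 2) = 14*o^5 - 10*o^4 + 22*o^3 - 22*o^2 + 8*o - 12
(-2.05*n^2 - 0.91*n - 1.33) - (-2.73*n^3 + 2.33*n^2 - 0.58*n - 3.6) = 2.73*n^3 - 4.38*n^2 - 0.33*n + 2.27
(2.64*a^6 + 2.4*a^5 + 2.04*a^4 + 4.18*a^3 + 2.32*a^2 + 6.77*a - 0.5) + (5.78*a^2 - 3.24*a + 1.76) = 2.64*a^6 + 2.4*a^5 + 2.04*a^4 + 4.18*a^3 + 8.1*a^2 + 3.53*a + 1.26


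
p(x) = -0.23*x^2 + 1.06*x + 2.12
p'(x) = 1.06 - 0.46*x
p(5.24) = 1.36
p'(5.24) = -1.35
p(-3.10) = -3.38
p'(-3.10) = 2.49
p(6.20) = -0.15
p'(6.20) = -1.79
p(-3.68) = -4.90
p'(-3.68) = 2.75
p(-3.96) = -5.68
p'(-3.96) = 2.88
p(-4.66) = -7.81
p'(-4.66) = 3.20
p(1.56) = 3.21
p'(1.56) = 0.34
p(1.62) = 3.23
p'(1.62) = 0.31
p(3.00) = 3.23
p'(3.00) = -0.32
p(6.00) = 0.20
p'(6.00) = -1.70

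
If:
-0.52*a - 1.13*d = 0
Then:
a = -2.17307692307692*d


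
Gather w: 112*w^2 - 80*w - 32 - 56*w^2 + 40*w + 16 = 56*w^2 - 40*w - 16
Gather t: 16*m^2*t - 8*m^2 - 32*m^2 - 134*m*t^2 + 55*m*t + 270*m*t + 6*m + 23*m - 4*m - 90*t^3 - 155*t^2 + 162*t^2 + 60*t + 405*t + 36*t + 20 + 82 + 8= -40*m^2 + 25*m - 90*t^3 + t^2*(7 - 134*m) + t*(16*m^2 + 325*m + 501) + 110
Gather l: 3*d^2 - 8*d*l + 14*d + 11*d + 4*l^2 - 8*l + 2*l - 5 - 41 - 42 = 3*d^2 + 25*d + 4*l^2 + l*(-8*d - 6) - 88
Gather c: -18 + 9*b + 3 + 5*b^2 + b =5*b^2 + 10*b - 15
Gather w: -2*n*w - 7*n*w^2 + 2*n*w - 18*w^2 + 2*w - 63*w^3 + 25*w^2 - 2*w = -63*w^3 + w^2*(7 - 7*n)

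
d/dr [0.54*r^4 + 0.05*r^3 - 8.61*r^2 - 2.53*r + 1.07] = 2.16*r^3 + 0.15*r^2 - 17.22*r - 2.53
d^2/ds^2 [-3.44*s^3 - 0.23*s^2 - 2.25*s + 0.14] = -20.64*s - 0.46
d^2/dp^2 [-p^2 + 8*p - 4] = -2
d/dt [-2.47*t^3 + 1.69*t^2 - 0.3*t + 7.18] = -7.41*t^2 + 3.38*t - 0.3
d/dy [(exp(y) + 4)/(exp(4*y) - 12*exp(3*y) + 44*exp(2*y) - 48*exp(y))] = (-3*exp(4*y) + 8*exp(3*y) + 100*exp(2*y) - 352*exp(y) + 192)*exp(-y)/(exp(6*y) - 24*exp(5*y) + 232*exp(4*y) - 1152*exp(3*y) + 3088*exp(2*y) - 4224*exp(y) + 2304)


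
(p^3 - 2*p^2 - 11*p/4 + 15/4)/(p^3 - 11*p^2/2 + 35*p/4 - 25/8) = 2*(2*p^2 + p - 3)/(4*p^2 - 12*p + 5)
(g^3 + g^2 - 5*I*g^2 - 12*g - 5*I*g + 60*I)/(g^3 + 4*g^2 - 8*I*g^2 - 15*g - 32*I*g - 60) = (g - 3)/(g - 3*I)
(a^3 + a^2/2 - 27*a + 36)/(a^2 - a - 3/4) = 2*(a^2 + 2*a - 24)/(2*a + 1)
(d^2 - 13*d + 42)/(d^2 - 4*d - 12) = (d - 7)/(d + 2)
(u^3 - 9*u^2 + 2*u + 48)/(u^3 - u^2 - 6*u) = (u - 8)/u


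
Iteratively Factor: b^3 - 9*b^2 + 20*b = (b - 5)*(b^2 - 4*b) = (b - 5)*(b - 4)*(b)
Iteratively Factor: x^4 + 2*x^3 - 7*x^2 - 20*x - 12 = (x + 2)*(x^3 - 7*x - 6) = (x + 2)^2*(x^2 - 2*x - 3) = (x - 3)*(x + 2)^2*(x + 1)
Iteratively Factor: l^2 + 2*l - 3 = (l - 1)*(l + 3)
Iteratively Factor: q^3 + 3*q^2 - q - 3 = (q - 1)*(q^2 + 4*q + 3) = (q - 1)*(q + 1)*(q + 3)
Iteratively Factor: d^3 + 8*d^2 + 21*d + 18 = (d + 3)*(d^2 + 5*d + 6) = (d + 2)*(d + 3)*(d + 3)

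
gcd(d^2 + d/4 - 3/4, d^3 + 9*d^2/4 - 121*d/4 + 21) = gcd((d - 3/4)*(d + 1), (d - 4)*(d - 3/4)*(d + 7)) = d - 3/4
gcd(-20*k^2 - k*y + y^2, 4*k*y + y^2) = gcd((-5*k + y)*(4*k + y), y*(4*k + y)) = 4*k + y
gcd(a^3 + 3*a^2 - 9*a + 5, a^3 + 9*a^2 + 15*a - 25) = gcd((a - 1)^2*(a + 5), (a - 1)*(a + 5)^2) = a^2 + 4*a - 5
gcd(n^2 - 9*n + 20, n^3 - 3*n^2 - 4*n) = n - 4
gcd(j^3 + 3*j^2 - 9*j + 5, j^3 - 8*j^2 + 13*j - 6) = j^2 - 2*j + 1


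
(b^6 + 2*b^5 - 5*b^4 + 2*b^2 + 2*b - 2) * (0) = 0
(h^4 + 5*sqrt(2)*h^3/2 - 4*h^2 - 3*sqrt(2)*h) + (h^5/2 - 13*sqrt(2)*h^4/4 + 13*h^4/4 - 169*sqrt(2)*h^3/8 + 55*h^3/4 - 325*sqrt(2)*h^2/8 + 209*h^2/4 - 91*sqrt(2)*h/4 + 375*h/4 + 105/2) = h^5/2 - 13*sqrt(2)*h^4/4 + 17*h^4/4 - 149*sqrt(2)*h^3/8 + 55*h^3/4 - 325*sqrt(2)*h^2/8 + 193*h^2/4 - 103*sqrt(2)*h/4 + 375*h/4 + 105/2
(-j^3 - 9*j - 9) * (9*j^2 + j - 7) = -9*j^5 - j^4 - 74*j^3 - 90*j^2 + 54*j + 63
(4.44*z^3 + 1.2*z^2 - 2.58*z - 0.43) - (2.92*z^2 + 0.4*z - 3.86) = 4.44*z^3 - 1.72*z^2 - 2.98*z + 3.43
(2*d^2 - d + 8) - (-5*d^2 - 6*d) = 7*d^2 + 5*d + 8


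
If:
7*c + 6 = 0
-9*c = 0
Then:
No Solution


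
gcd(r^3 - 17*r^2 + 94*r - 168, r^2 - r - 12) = r - 4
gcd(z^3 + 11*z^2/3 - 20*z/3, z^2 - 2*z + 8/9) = z - 4/3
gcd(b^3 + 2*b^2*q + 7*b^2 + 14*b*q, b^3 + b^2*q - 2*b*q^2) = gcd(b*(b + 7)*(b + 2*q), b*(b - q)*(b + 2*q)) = b^2 + 2*b*q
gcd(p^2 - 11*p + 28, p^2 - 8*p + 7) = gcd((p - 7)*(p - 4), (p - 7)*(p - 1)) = p - 7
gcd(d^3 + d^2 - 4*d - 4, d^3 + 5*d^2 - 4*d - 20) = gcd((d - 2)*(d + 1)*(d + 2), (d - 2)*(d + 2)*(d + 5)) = d^2 - 4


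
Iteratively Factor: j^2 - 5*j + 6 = (j - 2)*(j - 3)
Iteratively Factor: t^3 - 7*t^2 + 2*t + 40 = (t - 5)*(t^2 - 2*t - 8) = (t - 5)*(t - 4)*(t + 2)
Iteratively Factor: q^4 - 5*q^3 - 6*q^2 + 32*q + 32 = (q - 4)*(q^3 - q^2 - 10*q - 8) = (q - 4)^2*(q^2 + 3*q + 2) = (q - 4)^2*(q + 2)*(q + 1)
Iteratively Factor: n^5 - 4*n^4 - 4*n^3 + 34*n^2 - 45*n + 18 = (n + 3)*(n^4 - 7*n^3 + 17*n^2 - 17*n + 6) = (n - 1)*(n + 3)*(n^3 - 6*n^2 + 11*n - 6) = (n - 1)^2*(n + 3)*(n^2 - 5*n + 6) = (n - 3)*(n - 1)^2*(n + 3)*(n - 2)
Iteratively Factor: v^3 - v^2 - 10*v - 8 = (v - 4)*(v^2 + 3*v + 2) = (v - 4)*(v + 1)*(v + 2)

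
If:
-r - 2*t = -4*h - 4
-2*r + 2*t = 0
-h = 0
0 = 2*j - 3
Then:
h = 0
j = 3/2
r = 4/3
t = 4/3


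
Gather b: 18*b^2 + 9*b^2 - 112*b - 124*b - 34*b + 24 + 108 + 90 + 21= 27*b^2 - 270*b + 243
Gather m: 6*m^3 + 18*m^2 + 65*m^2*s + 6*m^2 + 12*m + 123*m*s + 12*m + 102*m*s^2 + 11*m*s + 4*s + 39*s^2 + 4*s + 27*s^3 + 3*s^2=6*m^3 + m^2*(65*s + 24) + m*(102*s^2 + 134*s + 24) + 27*s^3 + 42*s^2 + 8*s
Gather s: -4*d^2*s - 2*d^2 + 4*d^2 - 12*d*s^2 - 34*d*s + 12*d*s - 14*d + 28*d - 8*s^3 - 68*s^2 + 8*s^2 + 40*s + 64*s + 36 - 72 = 2*d^2 + 14*d - 8*s^3 + s^2*(-12*d - 60) + s*(-4*d^2 - 22*d + 104) - 36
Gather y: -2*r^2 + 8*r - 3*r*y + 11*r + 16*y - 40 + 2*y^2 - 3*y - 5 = -2*r^2 + 19*r + 2*y^2 + y*(13 - 3*r) - 45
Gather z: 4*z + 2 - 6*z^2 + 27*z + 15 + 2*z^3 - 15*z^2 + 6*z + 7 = 2*z^3 - 21*z^2 + 37*z + 24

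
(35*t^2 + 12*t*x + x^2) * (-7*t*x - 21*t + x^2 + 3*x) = -245*t^3*x - 735*t^3 - 49*t^2*x^2 - 147*t^2*x + 5*t*x^3 + 15*t*x^2 + x^4 + 3*x^3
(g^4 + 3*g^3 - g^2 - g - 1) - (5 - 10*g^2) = g^4 + 3*g^3 + 9*g^2 - g - 6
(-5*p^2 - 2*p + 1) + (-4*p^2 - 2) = -9*p^2 - 2*p - 1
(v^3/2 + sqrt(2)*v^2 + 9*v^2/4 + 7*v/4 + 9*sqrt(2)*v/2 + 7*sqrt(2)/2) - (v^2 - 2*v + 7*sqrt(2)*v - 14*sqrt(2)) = v^3/2 + 5*v^2/4 + sqrt(2)*v^2 - 5*sqrt(2)*v/2 + 15*v/4 + 35*sqrt(2)/2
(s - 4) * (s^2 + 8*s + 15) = s^3 + 4*s^2 - 17*s - 60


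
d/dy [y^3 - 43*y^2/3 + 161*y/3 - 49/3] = 3*y^2 - 86*y/3 + 161/3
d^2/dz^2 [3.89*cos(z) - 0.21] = -3.89*cos(z)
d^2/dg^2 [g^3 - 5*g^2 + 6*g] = 6*g - 10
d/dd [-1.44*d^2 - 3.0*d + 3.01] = -2.88*d - 3.0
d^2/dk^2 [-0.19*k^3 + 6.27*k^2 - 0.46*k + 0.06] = 12.54 - 1.14*k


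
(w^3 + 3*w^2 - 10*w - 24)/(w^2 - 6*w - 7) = (-w^3 - 3*w^2 + 10*w + 24)/(-w^2 + 6*w + 7)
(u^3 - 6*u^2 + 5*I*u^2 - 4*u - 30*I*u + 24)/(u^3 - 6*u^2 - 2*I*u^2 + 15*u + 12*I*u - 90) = (u^2 + 5*I*u - 4)/(u^2 - 2*I*u + 15)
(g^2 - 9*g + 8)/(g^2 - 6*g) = (g^2 - 9*g + 8)/(g*(g - 6))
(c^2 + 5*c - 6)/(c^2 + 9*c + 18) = (c - 1)/(c + 3)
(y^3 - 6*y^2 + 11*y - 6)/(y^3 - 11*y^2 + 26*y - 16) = (y - 3)/(y - 8)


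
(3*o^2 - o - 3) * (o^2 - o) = 3*o^4 - 4*o^3 - 2*o^2 + 3*o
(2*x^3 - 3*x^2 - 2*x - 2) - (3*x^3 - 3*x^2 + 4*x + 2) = -x^3 - 6*x - 4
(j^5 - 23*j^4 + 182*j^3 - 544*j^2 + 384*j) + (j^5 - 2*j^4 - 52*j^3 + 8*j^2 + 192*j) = 2*j^5 - 25*j^4 + 130*j^3 - 536*j^2 + 576*j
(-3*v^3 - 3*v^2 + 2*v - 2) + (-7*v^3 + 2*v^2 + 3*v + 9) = -10*v^3 - v^2 + 5*v + 7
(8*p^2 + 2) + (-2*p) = 8*p^2 - 2*p + 2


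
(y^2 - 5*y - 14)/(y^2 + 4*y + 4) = (y - 7)/(y + 2)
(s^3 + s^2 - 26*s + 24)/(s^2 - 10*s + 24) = (s^2 + 5*s - 6)/(s - 6)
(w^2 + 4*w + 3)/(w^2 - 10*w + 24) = (w^2 + 4*w + 3)/(w^2 - 10*w + 24)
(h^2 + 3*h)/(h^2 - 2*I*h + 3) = h*(h + 3)/(h^2 - 2*I*h + 3)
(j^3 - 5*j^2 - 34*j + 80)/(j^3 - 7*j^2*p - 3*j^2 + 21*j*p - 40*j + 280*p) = (2 - j)/(-j + 7*p)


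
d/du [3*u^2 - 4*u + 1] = 6*u - 4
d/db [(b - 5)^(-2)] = -2/(b - 5)^3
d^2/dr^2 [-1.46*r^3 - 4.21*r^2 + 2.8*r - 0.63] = -8.76*r - 8.42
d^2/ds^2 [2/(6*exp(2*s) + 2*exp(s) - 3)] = 4*(4*(6*exp(s) + 1)^2*exp(s) - (12*exp(s) + 1)*(6*exp(2*s) + 2*exp(s) - 3))*exp(s)/(6*exp(2*s) + 2*exp(s) - 3)^3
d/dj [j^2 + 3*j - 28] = 2*j + 3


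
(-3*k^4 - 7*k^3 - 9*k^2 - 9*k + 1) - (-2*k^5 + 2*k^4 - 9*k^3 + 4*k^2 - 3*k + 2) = 2*k^5 - 5*k^4 + 2*k^3 - 13*k^2 - 6*k - 1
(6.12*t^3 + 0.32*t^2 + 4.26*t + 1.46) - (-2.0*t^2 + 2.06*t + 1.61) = 6.12*t^3 + 2.32*t^2 + 2.2*t - 0.15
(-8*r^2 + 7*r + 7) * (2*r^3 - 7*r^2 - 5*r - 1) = -16*r^5 + 70*r^4 + 5*r^3 - 76*r^2 - 42*r - 7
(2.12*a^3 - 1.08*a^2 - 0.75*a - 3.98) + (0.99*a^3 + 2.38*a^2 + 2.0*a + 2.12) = 3.11*a^3 + 1.3*a^2 + 1.25*a - 1.86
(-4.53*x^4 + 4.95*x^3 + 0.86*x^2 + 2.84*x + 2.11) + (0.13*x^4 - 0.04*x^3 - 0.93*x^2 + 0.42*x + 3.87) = -4.4*x^4 + 4.91*x^3 - 0.0700000000000001*x^2 + 3.26*x + 5.98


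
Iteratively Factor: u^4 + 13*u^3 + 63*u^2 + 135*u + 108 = (u + 3)*(u^3 + 10*u^2 + 33*u + 36) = (u + 3)^2*(u^2 + 7*u + 12) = (u + 3)^3*(u + 4)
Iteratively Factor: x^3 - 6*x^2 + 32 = (x - 4)*(x^2 - 2*x - 8) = (x - 4)*(x + 2)*(x - 4)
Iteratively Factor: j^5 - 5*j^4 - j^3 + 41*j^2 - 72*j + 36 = (j - 3)*(j^4 - 2*j^3 - 7*j^2 + 20*j - 12) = (j - 3)*(j + 3)*(j^3 - 5*j^2 + 8*j - 4) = (j - 3)*(j - 2)*(j + 3)*(j^2 - 3*j + 2) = (j - 3)*(j - 2)*(j - 1)*(j + 3)*(j - 2)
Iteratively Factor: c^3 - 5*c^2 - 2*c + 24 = (c - 4)*(c^2 - c - 6) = (c - 4)*(c + 2)*(c - 3)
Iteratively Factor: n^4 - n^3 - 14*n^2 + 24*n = (n - 2)*(n^3 + n^2 - 12*n) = (n - 3)*(n - 2)*(n^2 + 4*n) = n*(n - 3)*(n - 2)*(n + 4)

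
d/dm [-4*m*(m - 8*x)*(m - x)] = -12*m^2 + 72*m*x - 32*x^2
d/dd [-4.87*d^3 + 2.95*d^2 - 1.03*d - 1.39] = -14.61*d^2 + 5.9*d - 1.03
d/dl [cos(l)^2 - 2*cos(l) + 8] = 2*(1 - cos(l))*sin(l)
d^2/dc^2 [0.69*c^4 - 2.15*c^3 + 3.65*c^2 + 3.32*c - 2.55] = 8.28*c^2 - 12.9*c + 7.3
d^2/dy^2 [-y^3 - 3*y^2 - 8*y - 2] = -6*y - 6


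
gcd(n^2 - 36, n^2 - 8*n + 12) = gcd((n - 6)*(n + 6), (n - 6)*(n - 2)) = n - 6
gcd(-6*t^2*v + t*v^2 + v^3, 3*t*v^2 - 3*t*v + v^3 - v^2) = 3*t*v + v^2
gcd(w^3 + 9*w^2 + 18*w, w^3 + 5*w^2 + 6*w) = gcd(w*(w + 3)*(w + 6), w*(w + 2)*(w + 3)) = w^2 + 3*w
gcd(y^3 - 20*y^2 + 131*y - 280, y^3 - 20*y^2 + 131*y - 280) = y^3 - 20*y^2 + 131*y - 280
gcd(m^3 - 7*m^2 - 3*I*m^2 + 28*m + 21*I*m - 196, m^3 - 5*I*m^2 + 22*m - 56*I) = m^2 - 3*I*m + 28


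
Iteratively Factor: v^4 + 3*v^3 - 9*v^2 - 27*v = (v + 3)*(v^3 - 9*v) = (v + 3)^2*(v^2 - 3*v) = (v - 3)*(v + 3)^2*(v)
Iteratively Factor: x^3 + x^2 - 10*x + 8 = (x - 2)*(x^2 + 3*x - 4) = (x - 2)*(x - 1)*(x + 4)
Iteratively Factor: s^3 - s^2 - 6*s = (s - 3)*(s^2 + 2*s) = (s - 3)*(s + 2)*(s)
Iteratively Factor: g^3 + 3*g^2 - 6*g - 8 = (g + 4)*(g^2 - g - 2) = (g + 1)*(g + 4)*(g - 2)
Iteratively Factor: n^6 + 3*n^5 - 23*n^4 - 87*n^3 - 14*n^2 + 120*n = (n)*(n^5 + 3*n^4 - 23*n^3 - 87*n^2 - 14*n + 120) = n*(n + 4)*(n^4 - n^3 - 19*n^2 - 11*n + 30) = n*(n + 2)*(n + 4)*(n^3 - 3*n^2 - 13*n + 15) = n*(n + 2)*(n + 3)*(n + 4)*(n^2 - 6*n + 5) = n*(n - 1)*(n + 2)*(n + 3)*(n + 4)*(n - 5)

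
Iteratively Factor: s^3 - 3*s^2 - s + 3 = (s + 1)*(s^2 - 4*s + 3) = (s - 3)*(s + 1)*(s - 1)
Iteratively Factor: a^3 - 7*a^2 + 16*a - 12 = (a - 2)*(a^2 - 5*a + 6) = (a - 3)*(a - 2)*(a - 2)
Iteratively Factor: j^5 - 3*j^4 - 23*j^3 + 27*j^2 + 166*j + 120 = (j - 5)*(j^4 + 2*j^3 - 13*j^2 - 38*j - 24) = (j - 5)*(j + 1)*(j^3 + j^2 - 14*j - 24) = (j - 5)*(j + 1)*(j + 2)*(j^2 - j - 12) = (j - 5)*(j - 4)*(j + 1)*(j + 2)*(j + 3)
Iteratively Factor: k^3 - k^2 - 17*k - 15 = (k + 3)*(k^2 - 4*k - 5) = (k + 1)*(k + 3)*(k - 5)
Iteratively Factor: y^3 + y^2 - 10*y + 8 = (y - 2)*(y^2 + 3*y - 4) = (y - 2)*(y + 4)*(y - 1)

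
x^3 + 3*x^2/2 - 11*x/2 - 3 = (x - 2)*(x + 1/2)*(x + 3)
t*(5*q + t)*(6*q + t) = 30*q^2*t + 11*q*t^2 + t^3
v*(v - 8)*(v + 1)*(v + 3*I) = v^4 - 7*v^3 + 3*I*v^3 - 8*v^2 - 21*I*v^2 - 24*I*v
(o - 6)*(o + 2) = o^2 - 4*o - 12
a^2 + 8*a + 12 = (a + 2)*(a + 6)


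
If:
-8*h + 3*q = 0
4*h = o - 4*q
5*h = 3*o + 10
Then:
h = -10/39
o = -440/117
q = -80/117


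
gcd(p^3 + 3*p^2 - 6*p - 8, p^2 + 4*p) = p + 4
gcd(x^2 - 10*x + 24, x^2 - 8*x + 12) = x - 6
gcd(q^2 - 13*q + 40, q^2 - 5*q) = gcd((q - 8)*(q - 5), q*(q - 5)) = q - 5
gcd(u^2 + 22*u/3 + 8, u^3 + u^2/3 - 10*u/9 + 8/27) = u + 4/3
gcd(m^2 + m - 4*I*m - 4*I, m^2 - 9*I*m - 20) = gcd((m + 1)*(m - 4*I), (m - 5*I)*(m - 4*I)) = m - 4*I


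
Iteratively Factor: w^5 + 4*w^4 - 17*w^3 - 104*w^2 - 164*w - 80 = (w + 2)*(w^4 + 2*w^3 - 21*w^2 - 62*w - 40) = (w + 2)*(w + 4)*(w^3 - 2*w^2 - 13*w - 10) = (w - 5)*(w + 2)*(w + 4)*(w^2 + 3*w + 2) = (w - 5)*(w + 1)*(w + 2)*(w + 4)*(w + 2)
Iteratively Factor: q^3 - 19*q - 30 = (q + 2)*(q^2 - 2*q - 15) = (q - 5)*(q + 2)*(q + 3)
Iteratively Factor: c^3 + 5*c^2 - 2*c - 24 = (c + 4)*(c^2 + c - 6) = (c - 2)*(c + 4)*(c + 3)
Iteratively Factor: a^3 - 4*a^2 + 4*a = (a - 2)*(a^2 - 2*a) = a*(a - 2)*(a - 2)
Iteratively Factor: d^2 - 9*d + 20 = (d - 4)*(d - 5)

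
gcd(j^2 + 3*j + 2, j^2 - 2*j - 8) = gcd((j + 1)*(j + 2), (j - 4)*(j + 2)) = j + 2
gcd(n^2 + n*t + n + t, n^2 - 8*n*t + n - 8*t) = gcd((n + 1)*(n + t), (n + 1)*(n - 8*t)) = n + 1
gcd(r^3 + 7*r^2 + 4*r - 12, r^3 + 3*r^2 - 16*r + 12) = r^2 + 5*r - 6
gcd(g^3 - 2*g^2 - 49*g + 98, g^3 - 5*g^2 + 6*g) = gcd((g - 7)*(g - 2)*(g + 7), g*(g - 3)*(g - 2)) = g - 2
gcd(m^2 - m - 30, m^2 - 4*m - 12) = m - 6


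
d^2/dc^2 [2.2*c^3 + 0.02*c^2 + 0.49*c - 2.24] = 13.2*c + 0.04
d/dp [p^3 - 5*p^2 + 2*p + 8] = 3*p^2 - 10*p + 2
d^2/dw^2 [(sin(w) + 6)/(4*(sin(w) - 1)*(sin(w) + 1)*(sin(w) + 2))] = (-15*(1 - cos(w)^2)^2 - sin(w)^5 + 69*sin(w)*cos(w)^2/2 - 85*sin(w)/2 + 22*cos(w)^2 - 36)/((sin(w) + 2)^3*cos(w)^4)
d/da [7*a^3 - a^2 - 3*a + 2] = 21*a^2 - 2*a - 3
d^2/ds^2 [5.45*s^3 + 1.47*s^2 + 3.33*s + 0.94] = 32.7*s + 2.94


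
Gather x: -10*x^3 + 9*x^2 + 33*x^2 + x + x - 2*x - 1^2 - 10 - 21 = -10*x^3 + 42*x^2 - 32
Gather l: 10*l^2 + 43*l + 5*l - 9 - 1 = 10*l^2 + 48*l - 10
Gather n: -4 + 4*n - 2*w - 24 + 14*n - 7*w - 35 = 18*n - 9*w - 63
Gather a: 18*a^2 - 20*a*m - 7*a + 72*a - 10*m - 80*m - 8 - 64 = 18*a^2 + a*(65 - 20*m) - 90*m - 72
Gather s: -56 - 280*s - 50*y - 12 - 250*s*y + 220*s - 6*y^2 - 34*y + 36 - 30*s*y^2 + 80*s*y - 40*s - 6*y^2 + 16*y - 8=s*(-30*y^2 - 170*y - 100) - 12*y^2 - 68*y - 40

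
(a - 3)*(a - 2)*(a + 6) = a^3 + a^2 - 24*a + 36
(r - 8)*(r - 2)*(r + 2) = r^3 - 8*r^2 - 4*r + 32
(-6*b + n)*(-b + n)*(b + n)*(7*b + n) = 42*b^4 - b^3*n - 43*b^2*n^2 + b*n^3 + n^4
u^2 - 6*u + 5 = (u - 5)*(u - 1)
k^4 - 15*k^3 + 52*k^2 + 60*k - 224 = (k - 8)*(k - 7)*(k - 2)*(k + 2)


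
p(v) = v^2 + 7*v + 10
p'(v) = 2*v + 7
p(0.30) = 12.19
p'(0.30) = 7.60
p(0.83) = 16.50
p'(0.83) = 8.66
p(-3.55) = -2.25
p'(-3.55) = -0.10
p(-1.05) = 3.75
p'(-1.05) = 4.90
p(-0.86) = 4.72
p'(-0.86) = 5.28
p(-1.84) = 0.51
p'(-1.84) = 3.32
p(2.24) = 30.70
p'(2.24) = 11.48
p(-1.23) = 2.90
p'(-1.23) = 4.54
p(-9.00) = 28.00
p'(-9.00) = -11.00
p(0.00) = 10.00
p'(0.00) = 7.00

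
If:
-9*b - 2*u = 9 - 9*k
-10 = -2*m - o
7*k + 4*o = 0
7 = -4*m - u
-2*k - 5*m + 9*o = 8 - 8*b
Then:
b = 3741/569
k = 504/569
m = 3286/569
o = -882/569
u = -17127/569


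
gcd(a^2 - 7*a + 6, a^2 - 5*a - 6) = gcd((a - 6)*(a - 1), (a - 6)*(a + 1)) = a - 6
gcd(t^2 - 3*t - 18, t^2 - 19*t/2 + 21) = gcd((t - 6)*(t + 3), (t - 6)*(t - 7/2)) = t - 6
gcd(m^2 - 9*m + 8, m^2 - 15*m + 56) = m - 8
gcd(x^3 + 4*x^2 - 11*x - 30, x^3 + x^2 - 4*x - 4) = x + 2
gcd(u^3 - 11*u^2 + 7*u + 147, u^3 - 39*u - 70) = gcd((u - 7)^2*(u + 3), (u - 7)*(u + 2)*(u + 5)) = u - 7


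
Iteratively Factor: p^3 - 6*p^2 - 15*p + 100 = (p + 4)*(p^2 - 10*p + 25) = (p - 5)*(p + 4)*(p - 5)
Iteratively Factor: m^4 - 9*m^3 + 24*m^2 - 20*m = (m - 5)*(m^3 - 4*m^2 + 4*m) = (m - 5)*(m - 2)*(m^2 - 2*m) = (m - 5)*(m - 2)^2*(m)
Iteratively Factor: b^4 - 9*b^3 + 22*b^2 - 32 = (b - 4)*(b^3 - 5*b^2 + 2*b + 8) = (b - 4)^2*(b^2 - b - 2) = (b - 4)^2*(b - 2)*(b + 1)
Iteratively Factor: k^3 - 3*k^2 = (k)*(k^2 - 3*k) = k*(k - 3)*(k)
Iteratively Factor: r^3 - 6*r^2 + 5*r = (r - 1)*(r^2 - 5*r) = (r - 5)*(r - 1)*(r)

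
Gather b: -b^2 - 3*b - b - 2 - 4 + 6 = -b^2 - 4*b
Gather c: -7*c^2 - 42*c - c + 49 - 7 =-7*c^2 - 43*c + 42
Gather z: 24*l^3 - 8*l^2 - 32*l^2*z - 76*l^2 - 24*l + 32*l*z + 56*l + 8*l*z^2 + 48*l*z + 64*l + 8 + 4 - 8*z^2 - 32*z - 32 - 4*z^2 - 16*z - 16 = 24*l^3 - 84*l^2 + 96*l + z^2*(8*l - 12) + z*(-32*l^2 + 80*l - 48) - 36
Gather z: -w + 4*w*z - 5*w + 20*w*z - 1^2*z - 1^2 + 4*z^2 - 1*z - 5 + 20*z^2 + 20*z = -6*w + 24*z^2 + z*(24*w + 18) - 6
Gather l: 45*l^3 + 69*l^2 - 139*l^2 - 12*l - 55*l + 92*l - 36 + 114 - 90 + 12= 45*l^3 - 70*l^2 + 25*l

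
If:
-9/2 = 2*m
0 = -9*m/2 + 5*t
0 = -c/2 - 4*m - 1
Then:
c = 16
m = -9/4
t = -81/40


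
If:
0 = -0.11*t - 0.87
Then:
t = -7.91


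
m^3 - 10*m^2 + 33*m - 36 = (m - 4)*(m - 3)^2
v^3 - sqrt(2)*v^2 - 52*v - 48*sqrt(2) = (v - 6*sqrt(2))*(v + sqrt(2))*(v + 4*sqrt(2))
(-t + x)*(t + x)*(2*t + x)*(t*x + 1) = -2*t^4*x - t^3*x^2 - 2*t^3 + 2*t^2*x^3 - t^2*x + t*x^4 + 2*t*x^2 + x^3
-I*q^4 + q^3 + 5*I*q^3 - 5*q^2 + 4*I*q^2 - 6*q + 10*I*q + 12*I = (q - 6)*(q - I)*(q + 2*I)*(-I*q - I)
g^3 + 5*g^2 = g^2*(g + 5)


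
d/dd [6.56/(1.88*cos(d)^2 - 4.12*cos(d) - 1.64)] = (24.6656*cos(d) - 27.0272)*sin(d)/(-1.88*cos(d)^2 + 4.12*cos(d) + 1.64)^2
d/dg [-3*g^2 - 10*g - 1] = -6*g - 10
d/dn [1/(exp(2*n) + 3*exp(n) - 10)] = (-2*exp(n) - 3)*exp(n)/(exp(2*n) + 3*exp(n) - 10)^2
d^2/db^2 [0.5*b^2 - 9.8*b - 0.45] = 1.00000000000000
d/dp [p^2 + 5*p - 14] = 2*p + 5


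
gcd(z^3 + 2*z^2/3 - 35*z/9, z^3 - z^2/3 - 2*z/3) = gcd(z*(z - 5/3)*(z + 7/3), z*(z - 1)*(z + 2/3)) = z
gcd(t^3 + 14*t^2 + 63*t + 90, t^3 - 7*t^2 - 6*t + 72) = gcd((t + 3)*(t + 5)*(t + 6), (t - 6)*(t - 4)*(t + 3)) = t + 3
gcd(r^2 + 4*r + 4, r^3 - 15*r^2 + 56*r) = 1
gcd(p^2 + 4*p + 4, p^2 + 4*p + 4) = p^2 + 4*p + 4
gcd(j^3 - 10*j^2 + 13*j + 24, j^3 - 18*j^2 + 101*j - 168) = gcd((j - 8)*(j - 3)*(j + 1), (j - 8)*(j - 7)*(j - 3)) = j^2 - 11*j + 24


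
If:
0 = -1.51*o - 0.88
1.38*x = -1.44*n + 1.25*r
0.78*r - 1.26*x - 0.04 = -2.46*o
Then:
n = 0.443910256410256*x + 1.64000443387861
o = -0.58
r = 1.61538461538462*x + 1.88928510782815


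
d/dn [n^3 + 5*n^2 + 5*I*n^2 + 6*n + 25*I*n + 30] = 3*n^2 + 10*n*(1 + I) + 6 + 25*I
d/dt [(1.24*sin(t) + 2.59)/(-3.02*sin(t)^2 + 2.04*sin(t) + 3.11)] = (3.7448*sin(t)^2 + 15.6436*sin(t) - 1.4272)*cos(t)/(9.1204*sin(t)^4 - 12.3216*sin(t)^3 - 14.6228*sin(t)^2 + 12.6888*sin(t) + 9.6721)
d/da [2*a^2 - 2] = 4*a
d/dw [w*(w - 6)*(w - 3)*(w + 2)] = 4*w^3 - 21*w^2 + 36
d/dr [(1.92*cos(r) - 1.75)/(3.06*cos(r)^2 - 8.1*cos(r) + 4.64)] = (5.8752*cos(r)^2 - 10.71*cos(r) + 5.2662)*sin(r)/(9.3636*cos(r)^4 - 49.572*cos(r)^3 + 94.0068*cos(r)^2 - 75.168*cos(r) + 21.5296)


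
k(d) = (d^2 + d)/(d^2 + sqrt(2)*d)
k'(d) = (-2*d - sqrt(2))*(d^2 + d)/(d^2 + sqrt(2)*d)^2 + (2*d + 1)/(d^2 + sqrt(2)*d)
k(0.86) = 0.82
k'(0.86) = 0.08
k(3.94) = 0.92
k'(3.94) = 0.01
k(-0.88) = 0.22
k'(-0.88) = 1.45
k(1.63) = 0.86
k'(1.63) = 0.04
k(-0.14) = 0.67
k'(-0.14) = 0.26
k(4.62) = 0.93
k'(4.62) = 0.01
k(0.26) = 0.75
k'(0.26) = 0.15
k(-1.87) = 1.91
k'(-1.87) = 1.99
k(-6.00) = 1.09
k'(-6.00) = 0.02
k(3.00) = 0.91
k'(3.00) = 0.02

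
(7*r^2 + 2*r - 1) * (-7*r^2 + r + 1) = -49*r^4 - 7*r^3 + 16*r^2 + r - 1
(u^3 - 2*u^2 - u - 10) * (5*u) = 5*u^4 - 10*u^3 - 5*u^2 - 50*u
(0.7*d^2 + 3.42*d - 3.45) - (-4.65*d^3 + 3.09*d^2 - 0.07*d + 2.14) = 4.65*d^3 - 2.39*d^2 + 3.49*d - 5.59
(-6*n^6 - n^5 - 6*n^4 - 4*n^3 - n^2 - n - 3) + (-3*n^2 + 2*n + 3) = -6*n^6 - n^5 - 6*n^4 - 4*n^3 - 4*n^2 + n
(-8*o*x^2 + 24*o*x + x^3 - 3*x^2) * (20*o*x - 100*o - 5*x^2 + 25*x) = -160*o^2*x^3 + 1280*o^2*x^2 - 2400*o^2*x + 60*o*x^4 - 480*o*x^3 + 900*o*x^2 - 5*x^5 + 40*x^4 - 75*x^3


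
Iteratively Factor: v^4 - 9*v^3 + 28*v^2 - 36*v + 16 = (v - 4)*(v^3 - 5*v^2 + 8*v - 4) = (v - 4)*(v - 1)*(v^2 - 4*v + 4) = (v - 4)*(v - 2)*(v - 1)*(v - 2)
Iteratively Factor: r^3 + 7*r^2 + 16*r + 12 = (r + 2)*(r^2 + 5*r + 6) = (r + 2)*(r + 3)*(r + 2)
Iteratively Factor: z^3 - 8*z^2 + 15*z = (z)*(z^2 - 8*z + 15) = z*(z - 5)*(z - 3)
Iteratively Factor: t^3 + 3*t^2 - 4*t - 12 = (t + 2)*(t^2 + t - 6) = (t - 2)*(t + 2)*(t + 3)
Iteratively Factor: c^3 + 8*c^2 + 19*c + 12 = (c + 1)*(c^2 + 7*c + 12) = (c + 1)*(c + 3)*(c + 4)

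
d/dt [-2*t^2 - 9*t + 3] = -4*t - 9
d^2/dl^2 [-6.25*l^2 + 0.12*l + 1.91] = -12.5000000000000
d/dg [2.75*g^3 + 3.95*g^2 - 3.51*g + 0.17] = 8.25*g^2 + 7.9*g - 3.51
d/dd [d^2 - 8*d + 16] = 2*d - 8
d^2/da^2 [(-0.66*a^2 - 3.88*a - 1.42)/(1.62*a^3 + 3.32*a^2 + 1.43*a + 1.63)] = (-3.464208*a^6 - 61.0960319999999*a^5 - 160.755192*a^4 - 159.08828*a^3 + 30.727992*a^2 + 108.030408*a + 24.142104)/(4.251528*a^9 + 26.139024*a^8 + 64.82754*a^7 + 95.574356*a^6 + 109.825062*a^5 + 96.923088*a^4 + 62.268269*a^3 + 36.462285*a^2 + 11.398101*a + 4.330747)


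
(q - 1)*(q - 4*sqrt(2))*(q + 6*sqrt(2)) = q^3 - q^2 + 2*sqrt(2)*q^2 - 48*q - 2*sqrt(2)*q + 48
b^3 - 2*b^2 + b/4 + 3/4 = (b - 3/2)*(b - 1)*(b + 1/2)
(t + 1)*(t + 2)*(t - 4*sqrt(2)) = t^3 - 4*sqrt(2)*t^2 + 3*t^2 - 12*sqrt(2)*t + 2*t - 8*sqrt(2)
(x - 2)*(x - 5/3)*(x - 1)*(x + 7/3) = x^4 - 7*x^3/3 - 35*x^2/9 + 13*x - 70/9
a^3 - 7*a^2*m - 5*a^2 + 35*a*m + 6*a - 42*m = (a - 3)*(a - 2)*(a - 7*m)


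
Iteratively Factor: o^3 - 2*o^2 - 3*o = (o - 3)*(o^2 + o) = o*(o - 3)*(o + 1)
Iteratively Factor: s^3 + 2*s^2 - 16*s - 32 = (s + 4)*(s^2 - 2*s - 8) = (s - 4)*(s + 4)*(s + 2)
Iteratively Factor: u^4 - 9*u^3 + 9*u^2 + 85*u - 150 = (u - 5)*(u^3 - 4*u^2 - 11*u + 30) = (u - 5)^2*(u^2 + u - 6) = (u - 5)^2*(u - 2)*(u + 3)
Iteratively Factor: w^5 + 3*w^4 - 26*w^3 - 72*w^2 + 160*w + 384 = (w - 4)*(w^4 + 7*w^3 + 2*w^2 - 64*w - 96) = (w - 4)*(w + 2)*(w^3 + 5*w^2 - 8*w - 48) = (w - 4)*(w - 3)*(w + 2)*(w^2 + 8*w + 16) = (w - 4)*(w - 3)*(w + 2)*(w + 4)*(w + 4)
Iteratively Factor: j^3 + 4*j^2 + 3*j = (j + 1)*(j^2 + 3*j) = (j + 1)*(j + 3)*(j)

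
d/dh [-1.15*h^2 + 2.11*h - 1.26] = 2.11 - 2.3*h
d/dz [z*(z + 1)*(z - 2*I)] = 3*z^2 + z*(2 - 4*I) - 2*I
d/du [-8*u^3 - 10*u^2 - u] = -24*u^2 - 20*u - 1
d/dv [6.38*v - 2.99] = 6.38000000000000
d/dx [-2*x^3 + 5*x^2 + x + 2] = -6*x^2 + 10*x + 1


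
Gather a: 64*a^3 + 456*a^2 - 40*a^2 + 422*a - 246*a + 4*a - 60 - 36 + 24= 64*a^3 + 416*a^2 + 180*a - 72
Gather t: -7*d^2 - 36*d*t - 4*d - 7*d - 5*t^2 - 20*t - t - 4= -7*d^2 - 11*d - 5*t^2 + t*(-36*d - 21) - 4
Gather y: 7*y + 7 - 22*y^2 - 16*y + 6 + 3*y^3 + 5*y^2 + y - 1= 3*y^3 - 17*y^2 - 8*y + 12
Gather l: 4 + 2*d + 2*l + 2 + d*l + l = 2*d + l*(d + 3) + 6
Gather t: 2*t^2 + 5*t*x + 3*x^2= 2*t^2 + 5*t*x + 3*x^2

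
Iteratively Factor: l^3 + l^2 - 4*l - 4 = (l - 2)*(l^2 + 3*l + 2) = (l - 2)*(l + 2)*(l + 1)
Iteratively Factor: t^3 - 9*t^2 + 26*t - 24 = (t - 2)*(t^2 - 7*t + 12) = (t - 3)*(t - 2)*(t - 4)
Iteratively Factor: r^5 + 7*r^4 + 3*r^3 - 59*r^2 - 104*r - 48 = (r + 1)*(r^4 + 6*r^3 - 3*r^2 - 56*r - 48) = (r + 1)*(r + 4)*(r^3 + 2*r^2 - 11*r - 12) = (r + 1)^2*(r + 4)*(r^2 + r - 12) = (r + 1)^2*(r + 4)^2*(r - 3)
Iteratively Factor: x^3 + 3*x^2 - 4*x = (x - 1)*(x^2 + 4*x) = (x - 1)*(x + 4)*(x)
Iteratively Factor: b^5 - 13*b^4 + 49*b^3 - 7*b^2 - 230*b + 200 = (b + 2)*(b^4 - 15*b^3 + 79*b^2 - 165*b + 100) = (b - 4)*(b + 2)*(b^3 - 11*b^2 + 35*b - 25) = (b - 4)*(b - 1)*(b + 2)*(b^2 - 10*b + 25) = (b - 5)*(b - 4)*(b - 1)*(b + 2)*(b - 5)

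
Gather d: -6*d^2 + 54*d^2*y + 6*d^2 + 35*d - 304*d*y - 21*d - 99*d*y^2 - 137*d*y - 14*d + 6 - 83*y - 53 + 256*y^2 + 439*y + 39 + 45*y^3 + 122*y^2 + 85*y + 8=54*d^2*y + d*(-99*y^2 - 441*y) + 45*y^3 + 378*y^2 + 441*y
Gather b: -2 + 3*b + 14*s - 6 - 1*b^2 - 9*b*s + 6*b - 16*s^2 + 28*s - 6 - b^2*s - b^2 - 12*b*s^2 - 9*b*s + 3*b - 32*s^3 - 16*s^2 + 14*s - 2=b^2*(-s - 2) + b*(-12*s^2 - 18*s + 12) - 32*s^3 - 32*s^2 + 56*s - 16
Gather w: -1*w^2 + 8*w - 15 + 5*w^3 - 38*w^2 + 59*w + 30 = 5*w^3 - 39*w^2 + 67*w + 15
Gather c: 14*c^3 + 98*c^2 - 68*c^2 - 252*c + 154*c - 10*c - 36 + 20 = 14*c^3 + 30*c^2 - 108*c - 16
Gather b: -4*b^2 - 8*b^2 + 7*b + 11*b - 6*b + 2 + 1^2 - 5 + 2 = -12*b^2 + 12*b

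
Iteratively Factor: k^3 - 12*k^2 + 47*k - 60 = (k - 4)*(k^2 - 8*k + 15) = (k - 5)*(k - 4)*(k - 3)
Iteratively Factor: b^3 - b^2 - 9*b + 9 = (b - 1)*(b^2 - 9) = (b - 3)*(b - 1)*(b + 3)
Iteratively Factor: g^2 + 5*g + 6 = (g + 3)*(g + 2)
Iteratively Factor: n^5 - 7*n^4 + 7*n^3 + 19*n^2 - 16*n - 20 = (n - 2)*(n^4 - 5*n^3 - 3*n^2 + 13*n + 10) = (n - 2)*(n + 1)*(n^3 - 6*n^2 + 3*n + 10) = (n - 2)^2*(n + 1)*(n^2 - 4*n - 5) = (n - 2)^2*(n + 1)^2*(n - 5)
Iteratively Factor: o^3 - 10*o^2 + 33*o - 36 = (o - 3)*(o^2 - 7*o + 12) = (o - 3)^2*(o - 4)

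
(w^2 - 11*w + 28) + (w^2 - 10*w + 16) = 2*w^2 - 21*w + 44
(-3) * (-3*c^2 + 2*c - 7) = 9*c^2 - 6*c + 21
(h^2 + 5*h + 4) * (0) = 0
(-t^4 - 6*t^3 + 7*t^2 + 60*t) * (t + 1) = -t^5 - 7*t^4 + t^3 + 67*t^2 + 60*t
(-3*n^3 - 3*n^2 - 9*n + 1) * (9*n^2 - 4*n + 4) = -27*n^5 - 15*n^4 - 81*n^3 + 33*n^2 - 40*n + 4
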